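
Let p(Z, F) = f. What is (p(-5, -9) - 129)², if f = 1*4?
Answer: 15625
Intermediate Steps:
f = 4
p(Z, F) = 4
(p(-5, -9) - 129)² = (4 - 129)² = (-125)² = 15625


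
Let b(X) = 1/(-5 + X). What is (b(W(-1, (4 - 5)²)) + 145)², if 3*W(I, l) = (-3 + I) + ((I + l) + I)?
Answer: 8392609/400 ≈ 20982.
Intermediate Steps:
W(I, l) = -1 + I + l/3 (W(I, l) = ((-3 + I) + ((I + l) + I))/3 = ((-3 + I) + (l + 2*I))/3 = (-3 + l + 3*I)/3 = -1 + I + l/3)
(b(W(-1, (4 - 5)²)) + 145)² = (1/(-5 + (-1 - 1 + (4 - 5)²/3)) + 145)² = (1/(-5 + (-1 - 1 + (⅓)*(-1)²)) + 145)² = (1/(-5 + (-1 - 1 + (⅓)*1)) + 145)² = (1/(-5 + (-1 - 1 + ⅓)) + 145)² = (1/(-5 - 5/3) + 145)² = (1/(-20/3) + 145)² = (-3/20 + 145)² = (2897/20)² = 8392609/400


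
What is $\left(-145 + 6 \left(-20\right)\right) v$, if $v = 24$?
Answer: $-6360$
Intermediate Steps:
$\left(-145 + 6 \left(-20\right)\right) v = \left(-145 + 6 \left(-20\right)\right) 24 = \left(-145 - 120\right) 24 = \left(-265\right) 24 = -6360$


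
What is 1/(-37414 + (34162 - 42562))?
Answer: -1/45814 ≈ -2.1827e-5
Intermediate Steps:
1/(-37414 + (34162 - 42562)) = 1/(-37414 - 8400) = 1/(-45814) = -1/45814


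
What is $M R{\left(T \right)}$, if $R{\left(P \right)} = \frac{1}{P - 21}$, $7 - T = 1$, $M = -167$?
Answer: $\frac{167}{15} \approx 11.133$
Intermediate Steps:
$T = 6$ ($T = 7 - 1 = 6$)
$R{\left(P \right)} = \frac{1}{-21 + P}$
$M R{\left(T \right)} = - \frac{167}{-21 + 6} = - \frac{167}{-15} = \left(-167\right) \left(- \frac{1}{15}\right) = \frac{167}{15}$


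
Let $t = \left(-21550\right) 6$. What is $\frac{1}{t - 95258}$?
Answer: $- \frac{1}{224558} \approx -4.4532 \cdot 10^{-6}$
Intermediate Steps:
$t = -129300$
$\frac{1}{t - 95258} = \frac{1}{-129300 - 95258} = \frac{1}{-224558} = - \frac{1}{224558}$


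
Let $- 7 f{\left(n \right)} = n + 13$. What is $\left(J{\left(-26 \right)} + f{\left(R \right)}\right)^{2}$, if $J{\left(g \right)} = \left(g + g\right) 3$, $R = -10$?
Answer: $\frac{1199025}{49} \approx 24470.0$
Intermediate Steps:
$J{\left(g \right)} = 6 g$ ($J{\left(g \right)} = 2 g 3 = 6 g$)
$f{\left(n \right)} = - \frac{13}{7} - \frac{n}{7}$ ($f{\left(n \right)} = - \frac{n + 13}{7} = - \frac{13 + n}{7} = - \frac{13}{7} - \frac{n}{7}$)
$\left(J{\left(-26 \right)} + f{\left(R \right)}\right)^{2} = \left(6 \left(-26\right) - \frac{3}{7}\right)^{2} = \left(-156 + \left(- \frac{13}{7} + \frac{10}{7}\right)\right)^{2} = \left(-156 - \frac{3}{7}\right)^{2} = \left(- \frac{1095}{7}\right)^{2} = \frac{1199025}{49}$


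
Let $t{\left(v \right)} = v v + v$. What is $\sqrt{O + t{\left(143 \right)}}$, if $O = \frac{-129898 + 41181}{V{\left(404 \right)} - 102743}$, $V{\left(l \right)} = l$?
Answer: $\frac{\sqrt{23963852668255}}{34113} \approx 143.5$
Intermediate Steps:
$t{\left(v \right)} = v + v^{2}$ ($t{\left(v \right)} = v^{2} + v = v + v^{2}$)
$O = \frac{88717}{102339}$ ($O = \frac{-129898 + 41181}{404 - 102743} = - \frac{88717}{-102339} = \left(-88717\right) \left(- \frac{1}{102339}\right) = \frac{88717}{102339} \approx 0.86689$)
$\sqrt{O + t{\left(143 \right)}} = \sqrt{\frac{88717}{102339} + 143 \left(1 + 143\right)} = \sqrt{\frac{88717}{102339} + 143 \cdot 144} = \sqrt{\frac{88717}{102339} + 20592} = \sqrt{\frac{2107453405}{102339}} = \frac{\sqrt{23963852668255}}{34113}$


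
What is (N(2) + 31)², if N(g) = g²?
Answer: 1225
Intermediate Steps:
(N(2) + 31)² = (2² + 31)² = (4 + 31)² = 35² = 1225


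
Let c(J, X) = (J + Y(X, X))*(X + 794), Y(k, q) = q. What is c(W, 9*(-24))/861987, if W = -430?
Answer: -373388/861987 ≈ -0.43317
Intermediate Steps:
c(J, X) = (794 + X)*(J + X) (c(J, X) = (J + X)*(X + 794) = (J + X)*(794 + X) = (794 + X)*(J + X))
c(W, 9*(-24))/861987 = ((9*(-24))**2 + 794*(-430) + 794*(9*(-24)) - 3870*(-24))/861987 = ((-216)**2 - 341420 + 794*(-216) - 430*(-216))*(1/861987) = (46656 - 341420 - 171504 + 92880)*(1/861987) = -373388*1/861987 = -373388/861987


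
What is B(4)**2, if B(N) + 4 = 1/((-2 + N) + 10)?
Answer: 2209/144 ≈ 15.340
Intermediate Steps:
B(N) = -4 + 1/(8 + N) (B(N) = -4 + 1/((-2 + N) + 10) = -4 + 1/(8 + N))
B(4)**2 = ((-31 - 4*4)/(8 + 4))**2 = ((-31 - 16)/12)**2 = ((1/12)*(-47))**2 = (-47/12)**2 = 2209/144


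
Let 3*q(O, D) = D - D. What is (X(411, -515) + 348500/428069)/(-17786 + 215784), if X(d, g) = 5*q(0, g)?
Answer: 174250/42378402931 ≈ 4.1118e-6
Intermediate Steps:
q(O, D) = 0 (q(O, D) = (D - D)/3 = (⅓)*0 = 0)
X(d, g) = 0 (X(d, g) = 5*0 = 0)
(X(411, -515) + 348500/428069)/(-17786 + 215784) = (0 + 348500/428069)/(-17786 + 215784) = (0 + 348500*(1/428069))/197998 = (0 + 348500/428069)*(1/197998) = (348500/428069)*(1/197998) = 174250/42378402931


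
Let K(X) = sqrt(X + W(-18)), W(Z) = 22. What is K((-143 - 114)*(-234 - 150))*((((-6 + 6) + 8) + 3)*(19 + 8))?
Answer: 297*sqrt(98710) ≈ 93312.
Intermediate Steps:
K(X) = sqrt(22 + X) (K(X) = sqrt(X + 22) = sqrt(22 + X))
K((-143 - 114)*(-234 - 150))*((((-6 + 6) + 8) + 3)*(19 + 8)) = sqrt(22 + (-143 - 114)*(-234 - 150))*((((-6 + 6) + 8) + 3)*(19 + 8)) = sqrt(22 - 257*(-384))*(((0 + 8) + 3)*27) = sqrt(22 + 98688)*((8 + 3)*27) = sqrt(98710)*(11*27) = sqrt(98710)*297 = 297*sqrt(98710)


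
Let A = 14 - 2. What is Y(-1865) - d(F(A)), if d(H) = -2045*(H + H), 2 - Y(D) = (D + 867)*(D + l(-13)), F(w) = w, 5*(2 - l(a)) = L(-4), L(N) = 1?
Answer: -9051958/5 ≈ -1.8104e+6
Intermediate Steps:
l(a) = 9/5 (l(a) = 2 - ⅕*1 = 2 - ⅕ = 9/5)
A = 12
Y(D) = 2 - (867 + D)*(9/5 + D) (Y(D) = 2 - (D + 867)*(D + 9/5) = 2 - (867 + D)*(9/5 + D))
d(H) = -4090*H
Y(-1865) - d(F(A)) = (-7793/5 - 1*(-1865)² - 4344/5*(-1865)) - (-4090)*12 = (-7793/5 - 1*3478225 + 1620312) - 1*(-49080) = (-7793/5 - 3478225 + 1620312) + 49080 = -9297358/5 + 49080 = -9051958/5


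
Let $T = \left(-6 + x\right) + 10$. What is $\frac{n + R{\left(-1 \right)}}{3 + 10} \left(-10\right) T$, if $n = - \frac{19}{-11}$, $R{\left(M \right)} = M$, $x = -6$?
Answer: $\frac{160}{143} \approx 1.1189$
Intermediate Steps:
$n = \frac{19}{11}$ ($n = \left(-19\right) \left(- \frac{1}{11}\right) = \frac{19}{11} \approx 1.7273$)
$T = -2$ ($T = \left(-6 - 6\right) + 10 = -12 + 10 = -2$)
$\frac{n + R{\left(-1 \right)}}{3 + 10} \left(-10\right) T = \frac{\frac{19}{11} - 1}{3 + 10} \left(-10\right) \left(-2\right) = \frac{8}{11 \cdot 13} \left(-10\right) \left(-2\right) = \frac{8}{11} \cdot \frac{1}{13} \left(-10\right) \left(-2\right) = \frac{8}{143} \left(-10\right) \left(-2\right) = \left(- \frac{80}{143}\right) \left(-2\right) = \frac{160}{143}$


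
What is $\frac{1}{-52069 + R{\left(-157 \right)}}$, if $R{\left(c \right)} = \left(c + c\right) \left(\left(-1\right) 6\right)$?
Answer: $- \frac{1}{50185} \approx -1.9926 \cdot 10^{-5}$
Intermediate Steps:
$R{\left(c \right)} = - 12 c$ ($R{\left(c \right)} = 2 c \left(-6\right) = - 12 c$)
$\frac{1}{-52069 + R{\left(-157 \right)}} = \frac{1}{-52069 - -1884} = \frac{1}{-52069 + 1884} = \frac{1}{-50185} = - \frac{1}{50185}$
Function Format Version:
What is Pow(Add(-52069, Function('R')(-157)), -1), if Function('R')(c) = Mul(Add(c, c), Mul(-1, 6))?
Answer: Rational(-1, 50185) ≈ -1.9926e-5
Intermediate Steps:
Function('R')(c) = Mul(-12, c) (Function('R')(c) = Mul(Mul(2, c), -6) = Mul(-12, c))
Pow(Add(-52069, Function('R')(-157)), -1) = Pow(Add(-52069, Mul(-12, -157)), -1) = Pow(Add(-52069, 1884), -1) = Pow(-50185, -1) = Rational(-1, 50185)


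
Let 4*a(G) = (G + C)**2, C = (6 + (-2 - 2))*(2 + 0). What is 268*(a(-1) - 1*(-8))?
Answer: 2747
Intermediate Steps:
C = 4 (C = (6 - 4)*2 = 2*2 = 4)
a(G) = (4 + G)**2/4 (a(G) = (G + 4)**2/4 = (4 + G)**2/4)
268*(a(-1) - 1*(-8)) = 268*((4 - 1)**2/4 - 1*(-8)) = 268*((1/4)*3**2 + 8) = 268*((1/4)*9 + 8) = 268*(9/4 + 8) = 268*(41/4) = 2747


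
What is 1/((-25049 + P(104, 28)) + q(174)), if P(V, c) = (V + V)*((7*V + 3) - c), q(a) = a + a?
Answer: 1/121523 ≈ 8.2289e-6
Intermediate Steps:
q(a) = 2*a
P(V, c) = 2*V*(3 - c + 7*V) (P(V, c) = (2*V)*((3 + 7*V) - c) = (2*V)*(3 - c + 7*V) = 2*V*(3 - c + 7*V))
1/((-25049 + P(104, 28)) + q(174)) = 1/((-25049 + 2*104*(3 - 1*28 + 7*104)) + 2*174) = 1/((-25049 + 2*104*(3 - 28 + 728)) + 348) = 1/((-25049 + 2*104*703) + 348) = 1/((-25049 + 146224) + 348) = 1/(121175 + 348) = 1/121523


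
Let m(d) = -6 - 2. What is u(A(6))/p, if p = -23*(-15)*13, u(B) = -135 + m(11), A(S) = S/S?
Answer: -11/345 ≈ -0.031884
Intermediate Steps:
m(d) = -8
A(S) = 1
u(B) = -143 (u(B) = -135 - 8 = -143)
p = 4485 (p = 345*13 = 4485)
u(A(6))/p = -143/4485 = -143*1/4485 = -11/345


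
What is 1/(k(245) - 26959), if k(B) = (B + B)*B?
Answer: 1/93091 ≈ 1.0742e-5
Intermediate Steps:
k(B) = 2*B**2 (k(B) = (2*B)*B = 2*B**2)
1/(k(245) - 26959) = 1/(2*245**2 - 26959) = 1/(2*60025 - 26959) = 1/(120050 - 26959) = 1/93091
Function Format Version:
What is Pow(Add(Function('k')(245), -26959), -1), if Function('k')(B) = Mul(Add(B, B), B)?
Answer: Rational(1, 93091) ≈ 1.0742e-5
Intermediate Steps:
Function('k')(B) = Mul(2, Pow(B, 2)) (Function('k')(B) = Mul(Mul(2, B), B) = Mul(2, Pow(B, 2)))
Pow(Add(Function('k')(245), -26959), -1) = Pow(Add(Mul(2, Pow(245, 2)), -26959), -1) = Pow(Add(Mul(2, 60025), -26959), -1) = Pow(Add(120050, -26959), -1) = Pow(93091, -1) = Rational(1, 93091)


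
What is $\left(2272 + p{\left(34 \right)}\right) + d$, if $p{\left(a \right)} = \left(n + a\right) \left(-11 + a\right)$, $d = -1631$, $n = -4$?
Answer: $1331$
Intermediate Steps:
$p{\left(a \right)} = \left(-11 + a\right) \left(-4 + a\right)$ ($p{\left(a \right)} = \left(-4 + a\right) \left(-11 + a\right) = \left(-11 + a\right) \left(-4 + a\right)$)
$\left(2272 + p{\left(34 \right)}\right) + d = \left(2272 + \left(44 + 34^{2} - 510\right)\right) - 1631 = \left(2272 + \left(44 + 1156 - 510\right)\right) - 1631 = \left(2272 + 690\right) - 1631 = 2962 - 1631 = 1331$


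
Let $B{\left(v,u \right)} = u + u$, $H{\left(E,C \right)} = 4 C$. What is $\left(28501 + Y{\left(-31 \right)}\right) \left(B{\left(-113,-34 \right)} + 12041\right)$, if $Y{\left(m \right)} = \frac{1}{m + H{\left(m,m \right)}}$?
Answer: $\frac{52892571342}{155} \approx 3.4124 \cdot 10^{8}$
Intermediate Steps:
$B{\left(v,u \right)} = 2 u$
$Y{\left(m \right)} = \frac{1}{5 m}$ ($Y{\left(m \right)} = \frac{1}{m + 4 m} = \frac{1}{5 m}$)
$\left(28501 + Y{\left(-31 \right)}\right) \left(B{\left(-113,-34 \right)} + 12041\right) = \left(28501 + \frac{1}{5 \left(-31\right)}\right) \left(2 \left(-34\right) + 12041\right) = \left(28501 + \frac{1}{5} \left(- \frac{1}{31}\right)\right) \left(-68 + 12041\right) = \left(28501 - \frac{1}{155}\right) 11973 = \frac{4417654}{155} \cdot 11973 = \frac{52892571342}{155}$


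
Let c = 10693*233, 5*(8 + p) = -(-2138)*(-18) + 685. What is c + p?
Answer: 12419506/5 ≈ 2.4839e+6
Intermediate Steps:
p = -37839/5 (p = -8 + (-(-2138)*(-18) + 685)/5 = -8 + (-1069*36 + 685)/5 = -8 + (-38484 + 685)/5 = -8 + (⅕)*(-37799) = -8 - 37799/5 = -37839/5 ≈ -7567.8)
c = 2491469
c + p = 2491469 - 37839/5 = 12419506/5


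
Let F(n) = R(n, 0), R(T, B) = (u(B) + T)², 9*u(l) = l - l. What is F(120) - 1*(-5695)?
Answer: 20095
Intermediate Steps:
u(l) = 0 (u(l) = (l - l)/9 = (⅑)*0 = 0)
R(T, B) = T² (R(T, B) = (0 + T)² = T²)
F(n) = n²
F(120) - 1*(-5695) = 120² - 1*(-5695) = 14400 + 5695 = 20095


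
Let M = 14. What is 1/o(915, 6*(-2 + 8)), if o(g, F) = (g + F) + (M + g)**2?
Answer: 1/863992 ≈ 1.1574e-6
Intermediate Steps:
o(g, F) = F + g + (14 + g)**2 (o(g, F) = (g + F) + (14 + g)**2 = (F + g) + (14 + g)**2 = F + g + (14 + g)**2)
1/o(915, 6*(-2 + 8)) = 1/(6*(-2 + 8) + 915 + (14 + 915)**2) = 1/(6*6 + 915 + 929**2) = 1/(36 + 915 + 863041) = 1/863992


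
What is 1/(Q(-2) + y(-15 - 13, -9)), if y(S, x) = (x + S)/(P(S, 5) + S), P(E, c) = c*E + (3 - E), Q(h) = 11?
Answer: 137/1544 ≈ 0.088731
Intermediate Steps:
P(E, c) = 3 - E + E*c (P(E, c) = E*c + (3 - E) = 3 - E + E*c)
y(S, x) = (S + x)/(3 + 5*S) (y(S, x) = (x + S)/((3 - S + S*5) + S) = (S + x)/((3 - S + 5*S) + S) = (S + x)/((3 + 4*S) + S) = (S + x)/(3 + 5*S))
1/(Q(-2) + y(-15 - 13, -9)) = 1/(11 + ((-15 - 13) - 9)/(3 + 5*(-15 - 13))) = 1/(11 + (-28 - 9)/(3 + 5*(-28))) = 1/(11 - 37/(3 - 140)) = 1/(11 - 37/(-137)) = 1/(11 - 1/137*(-37)) = 1/(11 + 37/137) = 1/(1544/137) = 137/1544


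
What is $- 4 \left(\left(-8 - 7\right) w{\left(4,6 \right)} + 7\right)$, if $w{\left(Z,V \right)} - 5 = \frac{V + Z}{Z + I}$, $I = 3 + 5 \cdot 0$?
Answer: $\frac{2504}{7} \approx 357.71$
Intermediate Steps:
$I = 3$ ($I = 3 + 0 = 3$)
$w{\left(Z,V \right)} = 5 + \frac{V + Z}{3 + Z}$ ($w{\left(Z,V \right)} = 5 + \frac{V + Z}{Z + 3} = 5 + \frac{V + Z}{3 + Z}$)
$- 4 \left(\left(-8 - 7\right) w{\left(4,6 \right)} + 7\right) = - 4 \left(\left(-8 - 7\right) \frac{15 + 6 + 6 \cdot 4}{3 + 4} + 7\right) = - 4 \left(- 15 \frac{15 + 6 + 24}{7} + 7\right) = - 4 \left(- 15 \cdot \frac{1}{7} \cdot 45 + 7\right) = - 4 \left(\left(-15\right) \frac{45}{7} + 7\right) = - 4 \left(- \frac{675}{7} + 7\right) = \left(-4\right) \left(- \frac{626}{7}\right) = \frac{2504}{7}$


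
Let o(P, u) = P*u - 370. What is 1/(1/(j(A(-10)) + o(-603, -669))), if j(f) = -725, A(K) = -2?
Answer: 402312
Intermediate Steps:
o(P, u) = -370 + P*u
1/(1/(j(A(-10)) + o(-603, -669))) = 1/(1/(-725 + (-370 - 603*(-669)))) = 1/(1/(-725 + (-370 + 403407))) = 1/(1/(-725 + 403037)) = 1/(1/402312) = 402312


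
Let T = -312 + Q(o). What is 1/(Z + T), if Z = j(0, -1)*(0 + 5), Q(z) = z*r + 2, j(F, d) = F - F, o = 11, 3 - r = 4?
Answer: -1/321 ≈ -0.0031153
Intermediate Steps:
r = -1 (r = 3 - 1*4 = 3 - 4 = -1)
j(F, d) = 0
Q(z) = 2 - z (Q(z) = z*(-1) + 2 = -z + 2 = 2 - z)
Z = 0 (Z = 0*(0 + 5) = 0*5 = 0)
T = -321 (T = -312 + (2 - 1*11) = -312 + (2 - 11) = -312 - 9 = -321)
1/(Z + T) = 1/(0 - 321) = 1/(-321) = -1/321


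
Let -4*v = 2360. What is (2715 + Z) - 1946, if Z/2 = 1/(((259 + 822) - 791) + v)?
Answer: 115349/150 ≈ 768.99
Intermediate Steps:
v = -590 (v = -¼*2360 = -590)
Z = -1/150 (Z = 2/(((259 + 822) - 791) - 590) = 2/((1081 - 791) - 590) = 2/(290 - 590) = 2/(-300) = 2*(-1/300) = -1/150 ≈ -0.0066667)
(2715 + Z) - 1946 = (2715 - 1/150) - 1946 = 407249/150 - 1946 = 115349/150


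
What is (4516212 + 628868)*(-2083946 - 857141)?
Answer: -15132127901960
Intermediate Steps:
(4516212 + 628868)*(-2083946 - 857141) = 5145080*(-2941087) = -15132127901960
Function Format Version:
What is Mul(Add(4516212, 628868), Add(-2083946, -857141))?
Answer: -15132127901960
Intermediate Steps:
Mul(Add(4516212, 628868), Add(-2083946, -857141)) = Mul(5145080, -2941087) = -15132127901960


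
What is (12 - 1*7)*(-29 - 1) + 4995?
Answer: 4845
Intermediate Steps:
(12 - 1*7)*(-29 - 1) + 4995 = (12 - 7)*(-30) + 4995 = 5*(-30) + 4995 = -150 + 4995 = 4845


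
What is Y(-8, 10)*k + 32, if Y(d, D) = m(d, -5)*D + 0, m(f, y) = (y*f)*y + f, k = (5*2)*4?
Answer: -83168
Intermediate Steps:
k = 40 (k = 10*4 = 40)
m(f, y) = f + f*y² (m(f, y) = (f*y)*y + f = f*y² + f = f + f*y²)
Y(d, D) = 26*D*d (Y(d, D) = (d*(1 + (-5)²))*D + 0 = (d*(1 + 25))*D + 0 = (d*26)*D + 0 = (26*d)*D + 0 = 26*D*d + 0 = 26*D*d)
Y(-8, 10)*k + 32 = (26*10*(-8))*40 + 32 = -2080*40 + 32 = -83200 + 32 = -83168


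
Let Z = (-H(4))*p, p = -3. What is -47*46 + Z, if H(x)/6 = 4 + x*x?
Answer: -1802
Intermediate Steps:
H(x) = 24 + 6*x² (H(x) = 6*(4 + x*x) = 6*(4 + x²) = 24 + 6*x²)
Z = 360 (Z = -(24 + 6*4²)*(-3) = -(24 + 6*16)*(-3) = -(24 + 96)*(-3) = -1*120*(-3) = -120*(-3) = 360)
-47*46 + Z = -47*46 + 360 = -2162 + 360 = -1802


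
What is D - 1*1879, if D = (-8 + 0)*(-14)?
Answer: -1767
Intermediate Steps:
D = 112 (D = -8*(-14) = 112)
D - 1*1879 = 112 - 1*1879 = 112 - 1879 = -1767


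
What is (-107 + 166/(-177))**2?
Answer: 365001025/31329 ≈ 11651.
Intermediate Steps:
(-107 + 166/(-177))**2 = (-107 + 166*(-1/177))**2 = (-107 - 166/177)**2 = (-19105/177)**2 = 365001025/31329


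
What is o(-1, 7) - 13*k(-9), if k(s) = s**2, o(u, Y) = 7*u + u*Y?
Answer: -1067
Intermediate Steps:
o(u, Y) = 7*u + Y*u
o(-1, 7) - 13*k(-9) = -(7 + 7) - 13*(-9)**2 = -1*14 - 13*81 = -14 - 1053 = -1067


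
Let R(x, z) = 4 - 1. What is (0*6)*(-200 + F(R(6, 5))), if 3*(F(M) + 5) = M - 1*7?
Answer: 0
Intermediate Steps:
R(x, z) = 3
F(M) = -22/3 + M/3 (F(M) = -5 + (M - 1*7)/3 = -5 + (M - 7)/3 = -5 + (-7 + M)/3 = -5 + (-7/3 + M/3) = -22/3 + M/3)
(0*6)*(-200 + F(R(6, 5))) = (0*6)*(-200 + (-22/3 + (⅓)*3)) = 0*(-200 + (-22/3 + 1)) = 0*(-200 - 19/3) = 0*(-619/3) = 0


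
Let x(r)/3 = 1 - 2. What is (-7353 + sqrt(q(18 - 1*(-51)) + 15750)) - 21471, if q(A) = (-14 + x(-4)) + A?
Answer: -28824 + sqrt(15802) ≈ -28698.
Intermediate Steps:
x(r) = -3 (x(r) = 3*(1 - 2) = 3*(-1) = -3)
q(A) = -17 + A (q(A) = (-14 - 3) + A = -17 + A)
(-7353 + sqrt(q(18 - 1*(-51)) + 15750)) - 21471 = (-7353 + sqrt((-17 + (18 - 1*(-51))) + 15750)) - 21471 = (-7353 + sqrt((-17 + (18 + 51)) + 15750)) - 21471 = (-7353 + sqrt((-17 + 69) + 15750)) - 21471 = (-7353 + sqrt(52 + 15750)) - 21471 = (-7353 + sqrt(15802)) - 21471 = -28824 + sqrt(15802)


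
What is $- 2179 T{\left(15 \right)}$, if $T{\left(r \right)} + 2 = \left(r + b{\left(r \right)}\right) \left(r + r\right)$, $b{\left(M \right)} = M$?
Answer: $-1956742$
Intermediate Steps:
$T{\left(r \right)} = -2 + 4 r^{2}$ ($T{\left(r \right)} = -2 + \left(r + r\right) \left(r + r\right) = -2 + 2 r 2 r = -2 + 4 r^{2}$)
$- 2179 T{\left(15 \right)} = - 2179 \left(-2 + 4 \cdot 15^{2}\right) = - 2179 \left(-2 + 4 \cdot 225\right) = - 2179 \left(-2 + 900\right) = \left(-2179\right) 898 = -1956742$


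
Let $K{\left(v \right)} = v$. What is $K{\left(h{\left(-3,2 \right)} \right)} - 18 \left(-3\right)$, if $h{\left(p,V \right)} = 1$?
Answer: $55$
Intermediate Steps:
$K{\left(h{\left(-3,2 \right)} \right)} - 18 \left(-3\right) = 1 - 18 \left(-3\right) = 1 - -54 = 1 + 54 = 55$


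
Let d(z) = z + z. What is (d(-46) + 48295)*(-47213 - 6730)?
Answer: -2600214429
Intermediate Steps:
d(z) = 2*z
(d(-46) + 48295)*(-47213 - 6730) = (2*(-46) + 48295)*(-47213 - 6730) = (-92 + 48295)*(-53943) = 48203*(-53943) = -2600214429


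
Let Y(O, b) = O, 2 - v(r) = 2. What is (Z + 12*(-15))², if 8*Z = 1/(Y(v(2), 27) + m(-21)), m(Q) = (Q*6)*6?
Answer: 1185139226881/36578304 ≈ 32400.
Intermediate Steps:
m(Q) = 36*Q (m(Q) = (6*Q)*6 = 36*Q)
v(r) = 0 (v(r) = 2 - 1*2 = 2 - 2 = 0)
Z = -1/6048 (Z = 1/(8*(0 + 36*(-21))) = 1/(8*(0 - 756)) = (⅛)/(-756) = (⅛)*(-1/756) = -1/6048 ≈ -0.00016534)
(Z + 12*(-15))² = (-1/6048 + 12*(-15))² = (-1/6048 - 180)² = (-1088641/6048)² = 1185139226881/36578304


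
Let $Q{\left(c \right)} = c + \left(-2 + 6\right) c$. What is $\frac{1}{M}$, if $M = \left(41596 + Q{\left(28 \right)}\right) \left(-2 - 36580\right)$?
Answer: $- \frac{1}{1526786352} \approx -6.5497 \cdot 10^{-10}$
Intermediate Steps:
$Q{\left(c \right)} = 5 c$ ($Q{\left(c \right)} = c + 4 c = 5 c$)
$M = -1526786352$ ($M = \left(41596 + 5 \cdot 28\right) \left(-2 - 36580\right) = \left(41596 + 140\right) \left(-36582\right) = 41736 \left(-36582\right) = -1526786352$)
$\frac{1}{M} = \frac{1}{-1526786352} = - \frac{1}{1526786352}$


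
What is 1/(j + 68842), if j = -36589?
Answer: 1/32253 ≈ 3.1005e-5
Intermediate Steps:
1/(j + 68842) = 1/(-36589 + 68842) = 1/32253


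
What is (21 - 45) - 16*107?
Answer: -1736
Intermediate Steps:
(21 - 45) - 16*107 = -24 - 1712 = -1736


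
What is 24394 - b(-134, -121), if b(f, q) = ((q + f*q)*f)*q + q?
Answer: -260907387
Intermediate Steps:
b(f, q) = q + f*q*(q + f*q) (b(f, q) = (f*(q + f*q))*q + q = f*q*(q + f*q) + q = q + f*q*(q + f*q))
24394 - b(-134, -121) = 24394 - (-121)*(1 - 134*(-121) - 121*(-134)**2) = 24394 - (-121)*(1 + 16214 - 121*17956) = 24394 - (-121)*(1 + 16214 - 2172676) = 24394 - (-121)*(-2156461) = 24394 - 1*260931781 = 24394 - 260931781 = -260907387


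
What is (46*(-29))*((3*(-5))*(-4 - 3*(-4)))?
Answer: 160080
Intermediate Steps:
(46*(-29))*((3*(-5))*(-4 - 3*(-4))) = -(-20010)*(-4 + 12) = -(-20010)*8 = -1334*(-120) = 160080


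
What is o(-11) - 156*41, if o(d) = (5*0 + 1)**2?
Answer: -6395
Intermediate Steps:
o(d) = 1 (o(d) = (0 + 1)**2 = 1**2 = 1)
o(-11) - 156*41 = 1 - 156*41 = 1 - 6396 = -6395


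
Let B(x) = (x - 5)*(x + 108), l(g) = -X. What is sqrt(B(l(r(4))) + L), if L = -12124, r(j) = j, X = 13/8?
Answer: I*sqrt(821039)/8 ≈ 113.26*I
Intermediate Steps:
X = 13/8 (X = 13*(1/8) = 13/8 ≈ 1.6250)
l(g) = -13/8 (l(g) = -1*13/8 = -13/8)
B(x) = (-5 + x)*(108 + x)
sqrt(B(l(r(4))) + L) = sqrt((-540 + (-13/8)**2 + 103*(-13/8)) - 12124) = sqrt((-540 + 169/64 - 1339/8) - 12124) = sqrt(-45103/64 - 12124) = sqrt(-821039/64) = I*sqrt(821039)/8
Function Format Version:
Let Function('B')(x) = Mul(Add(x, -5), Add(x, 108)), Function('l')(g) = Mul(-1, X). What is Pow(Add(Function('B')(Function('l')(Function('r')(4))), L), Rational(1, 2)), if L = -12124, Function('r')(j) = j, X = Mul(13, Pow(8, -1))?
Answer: Mul(Rational(1, 8), I, Pow(821039, Rational(1, 2))) ≈ Mul(113.26, I)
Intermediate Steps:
X = Rational(13, 8) (X = Mul(13, Rational(1, 8)) = Rational(13, 8) ≈ 1.6250)
Function('l')(g) = Rational(-13, 8) (Function('l')(g) = Mul(-1, Rational(13, 8)) = Rational(-13, 8))
Function('B')(x) = Mul(Add(-5, x), Add(108, x))
Pow(Add(Function('B')(Function('l')(Function('r')(4))), L), Rational(1, 2)) = Pow(Add(Add(-540, Pow(Rational(-13, 8), 2), Mul(103, Rational(-13, 8))), -12124), Rational(1, 2)) = Pow(Add(Add(-540, Rational(169, 64), Rational(-1339, 8)), -12124), Rational(1, 2)) = Pow(Add(Rational(-45103, 64), -12124), Rational(1, 2)) = Pow(Rational(-821039, 64), Rational(1, 2)) = Mul(Rational(1, 8), I, Pow(821039, Rational(1, 2)))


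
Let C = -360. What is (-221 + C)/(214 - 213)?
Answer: -581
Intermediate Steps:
(-221 + C)/(214 - 213) = (-221 - 360)/(214 - 213) = -581/1 = -581*1 = -581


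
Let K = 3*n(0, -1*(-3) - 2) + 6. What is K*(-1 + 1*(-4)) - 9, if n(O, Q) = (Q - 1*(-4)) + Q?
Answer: -129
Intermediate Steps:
n(O, Q) = 4 + 2*Q (n(O, Q) = (Q + 4) + Q = (4 + Q) + Q = 4 + 2*Q)
K = 24 (K = 3*(4 + 2*(-1*(-3) - 2)) + 6 = 3*(4 + 2*(3 - 2)) + 6 = 3*(4 + 2*1) + 6 = 3*(4 + 2) + 6 = 3*6 + 6 = 18 + 6 = 24)
K*(-1 + 1*(-4)) - 9 = 24*(-1 + 1*(-4)) - 9 = 24*(-1 - 4) - 9 = 24*(-5) - 9 = -120 - 9 = -129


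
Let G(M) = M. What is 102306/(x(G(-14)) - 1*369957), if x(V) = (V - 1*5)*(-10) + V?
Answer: -102306/369781 ≈ -0.27667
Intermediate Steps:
x(V) = 50 - 9*V (x(V) = (V - 5)*(-10) + V = (-5 + V)*(-10) + V = (50 - 10*V) + V = 50 - 9*V)
102306/(x(G(-14)) - 1*369957) = 102306/((50 - 9*(-14)) - 1*369957) = 102306/((50 + 126) - 369957) = 102306/(176 - 369957) = 102306/(-369781) = 102306*(-1/369781) = -102306/369781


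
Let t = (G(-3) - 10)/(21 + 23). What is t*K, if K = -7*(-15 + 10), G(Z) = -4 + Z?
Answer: -595/44 ≈ -13.523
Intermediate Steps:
t = -17/44 (t = ((-4 - 3) - 10)/(21 + 23) = (-7 - 10)/44 = -17*1/44 = -17/44 ≈ -0.38636)
K = 35 (K = -7*(-5) = 35)
t*K = -17/44*35 = -595/44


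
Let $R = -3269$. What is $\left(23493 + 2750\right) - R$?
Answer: $29512$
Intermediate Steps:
$\left(23493 + 2750\right) - R = \left(23493 + 2750\right) - -3269 = 26243 + 3269 = 29512$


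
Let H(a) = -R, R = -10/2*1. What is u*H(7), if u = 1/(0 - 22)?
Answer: -5/22 ≈ -0.22727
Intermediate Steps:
R = -5 (R = -10*½*1 = -5*1 = -5)
u = -1/22 (u = 1/(-22) = -1/22 ≈ -0.045455)
H(a) = 5 (H(a) = -1*(-5) = 5)
u*H(7) = -1/22*5 = -5/22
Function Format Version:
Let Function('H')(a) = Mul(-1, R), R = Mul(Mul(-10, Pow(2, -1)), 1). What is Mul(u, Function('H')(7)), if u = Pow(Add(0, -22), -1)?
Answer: Rational(-5, 22) ≈ -0.22727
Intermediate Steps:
R = -5 (R = Mul(Mul(-10, Rational(1, 2)), 1) = Mul(-5, 1) = -5)
u = Rational(-1, 22) (u = Pow(-22, -1) = Rational(-1, 22) ≈ -0.045455)
Function('H')(a) = 5 (Function('H')(a) = Mul(-1, -5) = 5)
Mul(u, Function('H')(7)) = Mul(Rational(-1, 22), 5) = Rational(-5, 22)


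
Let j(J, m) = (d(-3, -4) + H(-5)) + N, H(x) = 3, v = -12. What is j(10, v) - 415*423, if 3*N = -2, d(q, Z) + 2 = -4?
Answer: -526646/3 ≈ -1.7555e+5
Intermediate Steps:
d(q, Z) = -6 (d(q, Z) = -2 - 4 = -6)
N = -2/3 (N = (1/3)*(-2) = -2/3 ≈ -0.66667)
j(J, m) = -11/3 (j(J, m) = (-6 + 3) - 2/3 = -3 - 2/3 = -11/3)
j(10, v) - 415*423 = -11/3 - 415*423 = -11/3 - 175545 = -526646/3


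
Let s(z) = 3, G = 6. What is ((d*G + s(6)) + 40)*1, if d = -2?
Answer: 31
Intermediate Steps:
((d*G + s(6)) + 40)*1 = ((-2*6 + 3) + 40)*1 = ((-12 + 3) + 40)*1 = (-9 + 40)*1 = 31*1 = 31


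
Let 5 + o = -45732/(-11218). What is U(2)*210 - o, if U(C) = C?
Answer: 2360959/5609 ≈ 420.92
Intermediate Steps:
o = -5179/5609 (o = -5 - 45732/(-11218) = -5 - 45732*(-1/11218) = -5 + 22866/5609 = -5179/5609 ≈ -0.92334)
U(2)*210 - o = 2*210 - 1*(-5179/5609) = 420 + 5179/5609 = 2360959/5609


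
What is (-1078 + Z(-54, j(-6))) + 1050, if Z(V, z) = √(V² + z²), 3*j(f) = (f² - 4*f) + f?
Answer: -28 + 18*√10 ≈ 28.921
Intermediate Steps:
j(f) = -f + f²/3 (j(f) = ((f² - 4*f) + f)/3 = (f² - 3*f)/3 = -f + f²/3)
(-1078 + Z(-54, j(-6))) + 1050 = (-1078 + √((-54)² + ((⅓)*(-6)*(-3 - 6))²)) + 1050 = (-1078 + √(2916 + ((⅓)*(-6)*(-9))²)) + 1050 = (-1078 + √(2916 + 18²)) + 1050 = (-1078 + √(2916 + 324)) + 1050 = (-1078 + √3240) + 1050 = (-1078 + 18*√10) + 1050 = -28 + 18*√10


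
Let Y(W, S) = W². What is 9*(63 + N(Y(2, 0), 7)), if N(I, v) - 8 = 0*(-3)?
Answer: 639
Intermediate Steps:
N(I, v) = 8 (N(I, v) = 8 + 0*(-3) = 8 + 0 = 8)
9*(63 + N(Y(2, 0), 7)) = 9*(63 + 8) = 9*71 = 639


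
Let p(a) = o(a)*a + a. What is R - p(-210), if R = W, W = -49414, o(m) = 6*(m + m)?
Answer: -578404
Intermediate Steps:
o(m) = 12*m (o(m) = 6*(2*m) = 12*m)
p(a) = a + 12*a² (p(a) = (12*a)*a + a = 12*a² + a = a + 12*a²)
R = -49414
R - p(-210) = -49414 - (-210)*(1 + 12*(-210)) = -49414 - (-210)*(1 - 2520) = -49414 - (-210)*(-2519) = -49414 - 1*528990 = -49414 - 528990 = -578404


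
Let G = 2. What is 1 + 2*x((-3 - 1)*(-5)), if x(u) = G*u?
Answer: 81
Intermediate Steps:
x(u) = 2*u
1 + 2*x((-3 - 1)*(-5)) = 1 + 2*(2*((-3 - 1)*(-5))) = 1 + 2*(2*(-4*(-5))) = 1 + 2*(2*20) = 1 + 2*40 = 1 + 80 = 81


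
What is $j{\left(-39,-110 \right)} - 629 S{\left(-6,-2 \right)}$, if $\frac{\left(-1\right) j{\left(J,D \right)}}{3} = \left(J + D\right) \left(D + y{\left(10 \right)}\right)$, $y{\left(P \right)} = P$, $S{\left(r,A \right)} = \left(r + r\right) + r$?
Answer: $-33378$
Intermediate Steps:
$S{\left(r,A \right)} = 3 r$ ($S{\left(r,A \right)} = 2 r + r = 3 r$)
$j{\left(J,D \right)} = - 3 \left(10 + D\right) \left(D + J\right)$ ($j{\left(J,D \right)} = - 3 \left(J + D\right) \left(D + 10\right) = - 3 \left(D + J\right) \left(10 + D\right) = - 3 \left(10 + D\right) \left(D + J\right)$)
$j{\left(-39,-110 \right)} - 629 S{\left(-6,-2 \right)} = \left(\left(-30\right) \left(-110\right) - -1170 - 3 \left(-110\right)^{2} - \left(-330\right) \left(-39\right)\right) - 629 \cdot 3 \left(-6\right) = \left(3300 + 1170 - 36300 - 12870\right) - -11322 = \left(3300 + 1170 - 36300 - 12870\right) + 11322 = -44700 + 11322 = -33378$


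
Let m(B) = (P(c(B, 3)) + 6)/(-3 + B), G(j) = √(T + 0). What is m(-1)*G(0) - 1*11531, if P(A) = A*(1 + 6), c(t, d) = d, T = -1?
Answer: -11531 - 27*I/4 ≈ -11531.0 - 6.75*I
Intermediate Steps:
P(A) = 7*A (P(A) = A*7 = 7*A)
G(j) = I (G(j) = √(-1 + 0) = √(-1) = I)
m(B) = 27/(-3 + B) (m(B) = (7*3 + 6)/(-3 + B) = (21 + 6)/(-3 + B) = 27/(-3 + B))
m(-1)*G(0) - 1*11531 = (27/(-3 - 1))*I - 1*11531 = (27/(-4))*I - 11531 = (27*(-¼))*I - 11531 = -27*I/4 - 11531 = -11531 - 27*I/4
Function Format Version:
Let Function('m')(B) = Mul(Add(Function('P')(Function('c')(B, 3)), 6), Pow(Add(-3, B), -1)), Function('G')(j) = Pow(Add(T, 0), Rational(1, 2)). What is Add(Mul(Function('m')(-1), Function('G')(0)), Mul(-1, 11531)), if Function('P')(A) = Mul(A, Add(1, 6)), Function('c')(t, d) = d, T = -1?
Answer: Add(-11531, Mul(Rational(-27, 4), I)) ≈ Add(-11531., Mul(-6.7500, I))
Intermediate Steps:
Function('P')(A) = Mul(7, A) (Function('P')(A) = Mul(A, 7) = Mul(7, A))
Function('G')(j) = I (Function('G')(j) = Pow(Add(-1, 0), Rational(1, 2)) = Pow(-1, Rational(1, 2)) = I)
Function('m')(B) = Mul(27, Pow(Add(-3, B), -1)) (Function('m')(B) = Mul(Add(Mul(7, 3), 6), Pow(Add(-3, B), -1)) = Mul(Add(21, 6), Pow(Add(-3, B), -1)) = Mul(27, Pow(Add(-3, B), -1)))
Add(Mul(Function('m')(-1), Function('G')(0)), Mul(-1, 11531)) = Add(Mul(Mul(27, Pow(Add(-3, -1), -1)), I), Mul(-1, 11531)) = Add(Mul(Mul(27, Pow(-4, -1)), I), -11531) = Add(Mul(Mul(27, Rational(-1, 4)), I), -11531) = Add(Mul(Rational(-27, 4), I), -11531) = Add(-11531, Mul(Rational(-27, 4), I))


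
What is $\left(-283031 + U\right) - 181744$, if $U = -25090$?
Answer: $-489865$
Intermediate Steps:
$\left(-283031 + U\right) - 181744 = \left(-283031 - 25090\right) - 181744 = -308121 - 181744 = -489865$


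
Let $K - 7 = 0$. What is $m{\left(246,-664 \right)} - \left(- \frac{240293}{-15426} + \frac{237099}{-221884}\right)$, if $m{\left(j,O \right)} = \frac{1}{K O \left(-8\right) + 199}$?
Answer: $- \frac{18200240203435}{1254449817036} \approx -14.509$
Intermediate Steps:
$K = 7$ ($K = 7 + 0 = 7$)
$m{\left(j,O \right)} = \frac{1}{199 - 56 O}$ ($m{\left(j,O \right)} = \frac{1}{7 O \left(-8\right) + 199} = \frac{1}{- 56 O + 199} = \frac{1}{199 - 56 O}$)
$m{\left(246,-664 \right)} - \left(- \frac{240293}{-15426} + \frac{237099}{-221884}\right) = - \frac{1}{-199 + 56 \left(-664\right)} - \left(- \frac{240293}{-15426} + \frac{237099}{-221884}\right) = - \frac{1}{-199 - 37184} - \left(\left(-240293\right) \left(- \frac{1}{15426}\right) + 237099 \left(- \frac{1}{221884}\right)\right) = - \frac{1}{-37383} - \left(\frac{240293}{15426} - \frac{13947}{13052}\right) = \left(-1\right) \left(- \frac{1}{37383}\right) - \frac{1460578907}{100670076} = \frac{1}{37383} - \frac{1460578907}{100670076} = - \frac{18200240203435}{1254449817036}$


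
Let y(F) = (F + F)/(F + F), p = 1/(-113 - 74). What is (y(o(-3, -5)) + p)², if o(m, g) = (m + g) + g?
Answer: 34596/34969 ≈ 0.98933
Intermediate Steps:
p = -1/187 (p = 1/(-187) = -1/187 ≈ -0.0053476)
o(m, g) = m + 2*g (o(m, g) = (g + m) + g = m + 2*g)
y(F) = 1 (y(F) = (2*F)/((2*F)) = (2*F)*(1/(2*F)) = 1)
(y(o(-3, -5)) + p)² = (1 - 1/187)² = (186/187)² = 34596/34969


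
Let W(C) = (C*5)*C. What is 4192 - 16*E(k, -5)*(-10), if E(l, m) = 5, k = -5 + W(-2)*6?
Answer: 4992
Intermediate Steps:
W(C) = 5*C² (W(C) = (5*C)*C = 5*C²)
k = 115 (k = -5 + (5*(-2)²)*6 = -5 + (5*4)*6 = -5 + 20*6 = -5 + 120 = 115)
4192 - 16*E(k, -5)*(-10) = 4192 - 16*5*(-10) = 4192 - 80*(-10) = 4192 - 1*(-800) = 4192 + 800 = 4992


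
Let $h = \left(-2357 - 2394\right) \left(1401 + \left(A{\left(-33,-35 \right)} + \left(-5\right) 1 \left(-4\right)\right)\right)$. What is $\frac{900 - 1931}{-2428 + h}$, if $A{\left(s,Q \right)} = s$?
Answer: $\frac{1031}{6596816} \approx 0.00015629$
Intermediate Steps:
$h = -6594388$ ($h = \left(-2357 - 2394\right) \left(1401 - \left(33 - \left(-5\right) 1 \left(-4\right)\right)\right) = - 4751 \left(1401 - 13\right) = \left(-4751\right) 1388 = -6594388$)
$\frac{900 - 1931}{-2428 + h} = \frac{900 - 1931}{-2428 - 6594388} = - \frac{1031}{-6596816} = \left(-1031\right) \left(- \frac{1}{6596816}\right) = \frac{1031}{6596816}$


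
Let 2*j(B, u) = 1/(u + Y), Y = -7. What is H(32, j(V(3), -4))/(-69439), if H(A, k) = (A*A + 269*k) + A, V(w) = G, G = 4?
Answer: -22963/1527658 ≈ -0.015032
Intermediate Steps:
V(w) = 4
j(B, u) = 1/(2*(-7 + u)) (j(B, u) = 1/(2*(u - 7)) = 1/(2*(-7 + u)))
H(A, k) = A + A² + 269*k (H(A, k) = (A² + 269*k) + A = A + A² + 269*k)
H(32, j(V(3), -4))/(-69439) = (32 + 32² + 269*(1/(2*(-7 - 4))))/(-69439) = (32 + 1024 + 269*((½)/(-11)))*(-1/69439) = (32 + 1024 + 269*((½)*(-1/11)))*(-1/69439) = (32 + 1024 + 269*(-1/22))*(-1/69439) = (32 + 1024 - 269/22)*(-1/69439) = (22963/22)*(-1/69439) = -22963/1527658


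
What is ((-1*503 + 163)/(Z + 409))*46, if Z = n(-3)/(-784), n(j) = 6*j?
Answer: -6130880/160337 ≈ -38.237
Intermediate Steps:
Z = 9/392 (Z = (6*(-3))/(-784) = -18*(-1/784) = 9/392 ≈ 0.022959)
((-1*503 + 163)/(Z + 409))*46 = ((-1*503 + 163)/(9/392 + 409))*46 = ((-503 + 163)/(160337/392))*46 = -340*392/160337*46 = -133280/160337*46 = -6130880/160337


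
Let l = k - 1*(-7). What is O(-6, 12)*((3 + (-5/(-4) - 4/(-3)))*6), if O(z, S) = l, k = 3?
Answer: 335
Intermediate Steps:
l = 10 (l = 3 - 1*(-7) = 3 + 7 = 10)
O(z, S) = 10
O(-6, 12)*((3 + (-5/(-4) - 4/(-3)))*6) = 10*((3 + (-5/(-4) - 4/(-3)))*6) = 10*((3 + (-5*(-1/4) - 4*(-1/3)))*6) = 10*((3 + (5/4 + 4/3))*6) = 10*((3 + 31/12)*6) = 10*((67/12)*6) = 10*(67/2) = 335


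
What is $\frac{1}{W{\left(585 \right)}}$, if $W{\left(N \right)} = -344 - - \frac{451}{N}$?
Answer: $- \frac{585}{200789} \approx -0.0029135$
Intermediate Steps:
$W{\left(N \right)} = -344 + \frac{451}{N}$
$\frac{1}{W{\left(585 \right)}} = \frac{1}{-344 + \frac{451}{585}} = \frac{1}{- \frac{200789}{585}} = - \frac{585}{200789}$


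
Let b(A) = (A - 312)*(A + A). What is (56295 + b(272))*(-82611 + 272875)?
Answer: 6570767240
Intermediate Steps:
b(A) = 2*A*(-312 + A) (b(A) = (-312 + A)*(2*A) = 2*A*(-312 + A))
(56295 + b(272))*(-82611 + 272875) = (56295 + 2*272*(-312 + 272))*(-82611 + 272875) = (56295 + 2*272*(-40))*190264 = (56295 - 21760)*190264 = 34535*190264 = 6570767240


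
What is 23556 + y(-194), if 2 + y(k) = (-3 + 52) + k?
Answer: 23409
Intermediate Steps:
y(k) = 47 + k (y(k) = -2 + ((-3 + 52) + k) = -2 + (49 + k) = 47 + k)
23556 + y(-194) = 23556 + (47 - 194) = 23556 - 147 = 23409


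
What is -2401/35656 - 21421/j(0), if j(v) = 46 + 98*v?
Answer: -381948811/820088 ≈ -465.74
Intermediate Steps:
-2401/35656 - 21421/j(0) = -2401/35656 - 21421/(46 + 98*0) = -2401*1/35656 - 21421/(46 + 0) = -2401/35656 - 21421/46 = -381948811/820088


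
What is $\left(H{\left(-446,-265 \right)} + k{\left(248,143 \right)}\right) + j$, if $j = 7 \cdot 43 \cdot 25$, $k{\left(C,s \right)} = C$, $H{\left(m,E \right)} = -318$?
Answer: $7455$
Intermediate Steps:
$j = 7525$ ($j = 301 \cdot 25 = 7525$)
$\left(H{\left(-446,-265 \right)} + k{\left(248,143 \right)}\right) + j = \left(-318 + 248\right) + 7525 = -70 + 7525 = 7455$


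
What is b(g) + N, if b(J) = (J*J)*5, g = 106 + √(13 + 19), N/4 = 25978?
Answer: 160252 + 4240*√2 ≈ 1.6625e+5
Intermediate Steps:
N = 103912 (N = 4*25978 = 103912)
g = 106 + 4*√2 (g = 106 + √32 = 106 + 4*√2 ≈ 111.66)
b(J) = 5*J² (b(J) = J²*5 = 5*J²)
b(g) + N = 5*(106 + 4*√2)² + 103912 = 103912 + 5*(106 + 4*√2)²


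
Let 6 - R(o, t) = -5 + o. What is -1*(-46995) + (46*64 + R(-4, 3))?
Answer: 49954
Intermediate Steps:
R(o, t) = 11 - o (R(o, t) = 6 - (-5 + o) = 6 + (5 - o) = 11 - o)
-1*(-46995) + (46*64 + R(-4, 3)) = -1*(-46995) + (46*64 + (11 - 1*(-4))) = 46995 + (2944 + (11 + 4)) = 46995 + (2944 + 15) = 46995 + 2959 = 49954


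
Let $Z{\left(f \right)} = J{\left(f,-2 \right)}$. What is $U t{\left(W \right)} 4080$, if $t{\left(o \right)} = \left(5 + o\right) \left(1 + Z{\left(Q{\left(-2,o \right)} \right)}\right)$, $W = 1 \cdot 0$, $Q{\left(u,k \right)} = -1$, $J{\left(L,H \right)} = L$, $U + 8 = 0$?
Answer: $0$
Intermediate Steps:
$U = -8$ ($U = -8 + 0 = -8$)
$Z{\left(f \right)} = f$
$W = 0$
$t{\left(o \right)} = 0$ ($t{\left(o \right)} = \left(5 + o\right) \left(1 - 1\right) = \left(5 + o\right) 0 = 0$)
$U t{\left(W \right)} 4080 = \left(-8\right) 0 \cdot 4080 = 0 \cdot 4080 = 0$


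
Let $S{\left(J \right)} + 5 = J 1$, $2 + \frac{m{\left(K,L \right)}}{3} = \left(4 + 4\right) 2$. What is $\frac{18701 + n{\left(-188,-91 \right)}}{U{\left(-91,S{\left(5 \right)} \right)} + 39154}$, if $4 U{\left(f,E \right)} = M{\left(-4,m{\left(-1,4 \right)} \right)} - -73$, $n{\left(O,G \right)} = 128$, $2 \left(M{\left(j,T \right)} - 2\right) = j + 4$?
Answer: $\frac{75316}{156691} \approx 0.48067$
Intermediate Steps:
$m{\left(K,L \right)} = 42$ ($m{\left(K,L \right)} = -6 + 3 \left(4 + 4\right) 2 = -6 + 3 \cdot 8 \cdot 2 = -6 + 3 \cdot 16 = -6 + 48 = 42$)
$S{\left(J \right)} = -5 + J$ ($S{\left(J \right)} = -5 + J 1 = -5 + J$)
$M{\left(j,T \right)} = 4 + \frac{j}{2}$ ($M{\left(j,T \right)} = 2 + \frac{j + 4}{2} = 2 + \frac{4 + j}{2} = 2 + \left(2 + \frac{j}{2}\right) = 4 + \frac{j}{2}$)
$U{\left(f,E \right)} = \frac{75}{4}$ ($U{\left(f,E \right)} = \frac{\left(4 + \frac{1}{2} \left(-4\right)\right) - -73}{4} = \frac{\left(4 - 2\right) + 73}{4} = \frac{2 + 73}{4} = \frac{1}{4} \cdot 75 = \frac{75}{4}$)
$\frac{18701 + n{\left(-188,-91 \right)}}{U{\left(-91,S{\left(5 \right)} \right)} + 39154} = \frac{18701 + 128}{\frac{75}{4} + 39154} = \frac{18829}{\frac{156691}{4}} = 18829 \cdot \frac{4}{156691} = \frac{75316}{156691}$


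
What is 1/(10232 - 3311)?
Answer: 1/6921 ≈ 0.00014449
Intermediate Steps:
1/(10232 - 3311) = 1/6921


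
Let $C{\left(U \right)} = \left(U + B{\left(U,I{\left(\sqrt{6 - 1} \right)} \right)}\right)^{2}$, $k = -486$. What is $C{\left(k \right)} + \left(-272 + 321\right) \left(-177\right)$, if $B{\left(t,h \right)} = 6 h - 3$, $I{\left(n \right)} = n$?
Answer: $230628 - 5868 \sqrt{5} \approx 2.1751 \cdot 10^{5}$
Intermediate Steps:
$B{\left(t,h \right)} = -3 + 6 h$
$C{\left(U \right)} = \left(-3 + U + 6 \sqrt{5}\right)^{2}$ ($C{\left(U \right)} = \left(U - \left(3 - 6 \sqrt{6 - 1}\right)\right)^{2} = \left(U - \left(3 - 6 \sqrt{5}\right)\right)^{2} = \left(-3 + U + 6 \sqrt{5}\right)^{2}$)
$C{\left(k \right)} + \left(-272 + 321\right) \left(-177\right) = \left(-3 - 486 + 6 \sqrt{5}\right)^{2} + \left(-272 + 321\right) \left(-177\right) = \left(-489 + 6 \sqrt{5}\right)^{2} + 49 \left(-177\right) = \left(-489 + 6 \sqrt{5}\right)^{2} - 8673 = -8673 + \left(-489 + 6 \sqrt{5}\right)^{2}$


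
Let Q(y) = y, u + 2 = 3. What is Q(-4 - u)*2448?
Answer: -12240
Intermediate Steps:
u = 1 (u = -2 + 3 = 1)
Q(-4 - u)*2448 = (-4 - 1*1)*2448 = (-4 - 1)*2448 = -5*2448 = -12240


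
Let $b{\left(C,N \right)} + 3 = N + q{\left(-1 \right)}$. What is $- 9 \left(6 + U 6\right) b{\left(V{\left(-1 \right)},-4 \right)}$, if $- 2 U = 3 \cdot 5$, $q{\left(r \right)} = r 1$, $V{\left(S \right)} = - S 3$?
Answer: $-2808$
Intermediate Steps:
$V{\left(S \right)} = - 3 S$
$q{\left(r \right)} = r$
$b{\left(C,N \right)} = -4 + N$ ($b{\left(C,N \right)} = -3 + \left(N - 1\right) = -3 + \left(-1 + N\right) = -4 + N$)
$U = - \frac{15}{2}$ ($U = - \frac{3 \cdot 5}{2} = \left(- \frac{1}{2}\right) 15 = - \frac{15}{2} \approx -7.5$)
$- 9 \left(6 + U 6\right) b{\left(V{\left(-1 \right)},-4 \right)} = - 9 \left(6 - 45\right) \left(-4 - 4\right) = - 9 \left(6 - 45\right) \left(-8\right) = \left(-9\right) \left(-39\right) \left(-8\right) = 351 \left(-8\right) = -2808$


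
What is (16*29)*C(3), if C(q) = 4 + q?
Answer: 3248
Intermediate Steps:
(16*29)*C(3) = (16*29)*(4 + 3) = 464*7 = 3248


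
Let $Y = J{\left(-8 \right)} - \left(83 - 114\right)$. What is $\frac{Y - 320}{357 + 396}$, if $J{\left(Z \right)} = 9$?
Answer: $- \frac{280}{753} \approx -0.37185$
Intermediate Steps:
$Y = 40$ ($Y = 9 - \left(83 - 114\right) = 9 - -31 = 9 + 31 = 40$)
$\frac{Y - 320}{357 + 396} = \frac{40 - 320}{357 + 396} = \frac{40 - 320}{753} = \left(-280\right) \frac{1}{753} = - \frac{280}{753}$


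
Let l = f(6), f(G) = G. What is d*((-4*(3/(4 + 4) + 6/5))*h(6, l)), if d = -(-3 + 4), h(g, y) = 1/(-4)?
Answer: -63/40 ≈ -1.5750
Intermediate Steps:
l = 6
h(g, y) = -1/4 (h(g, y) = 1*(-1/4) = -1/4)
d = -1 (d = -1*1 = -1)
d*((-4*(3/(4 + 4) + 6/5))*h(6, l)) = -(-4*(3/(4 + 4) + 6/5))*(-1)/4 = -(-4*(3/8 + 6*(1/5)))*(-1)/4 = -(-4*(3*(1/8) + 6/5))*(-1)/4 = -(-4*(3/8 + 6/5))*(-1)/4 = -(-4*63/40)*(-1)/4 = -(-63)*(-1)/(10*4) = -1*63/40 = -63/40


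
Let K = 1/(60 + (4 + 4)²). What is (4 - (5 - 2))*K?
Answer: 1/124 ≈ 0.0080645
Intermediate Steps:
K = 1/124 (K = 1/(60 + 8²) = 1/(60 + 64) = 1/124 ≈ 0.0080645)
(4 - (5 - 2))*K = (4 - (5 - 2))*(1/124) = (4 - 1*3)*(1/124) = (4 - 3)*(1/124) = 1*(1/124) = 1/124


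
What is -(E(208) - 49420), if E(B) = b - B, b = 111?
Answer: 49517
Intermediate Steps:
E(B) = 111 - B
-(E(208) - 49420) = -((111 - 1*208) - 49420) = -((111 - 208) - 49420) = -(-97 - 49420) = -1*(-49517) = 49517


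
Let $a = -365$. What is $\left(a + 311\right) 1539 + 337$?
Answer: $-82769$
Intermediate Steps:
$\left(a + 311\right) 1539 + 337 = \left(-365 + 311\right) 1539 + 337 = \left(-54\right) 1539 + 337 = -83106 + 337 = -82769$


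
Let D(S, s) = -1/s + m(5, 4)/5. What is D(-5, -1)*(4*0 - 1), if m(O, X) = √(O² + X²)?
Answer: -1 - √41/5 ≈ -2.2806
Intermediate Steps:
D(S, s) = -1/s + √41/5 (D(S, s) = -1/s + √(5² + 4²)/5 = -1/s + √(25 + 16)*(⅕) = -1/s + √41*(⅕) = -1/s + √41/5)
D(-5, -1)*(4*0 - 1) = (-1/(-1) + √41/5)*(4*0 - 1) = (-1*(-1) + √41/5)*(0 - 1) = (1 + √41/5)*(-1) = -1 - √41/5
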